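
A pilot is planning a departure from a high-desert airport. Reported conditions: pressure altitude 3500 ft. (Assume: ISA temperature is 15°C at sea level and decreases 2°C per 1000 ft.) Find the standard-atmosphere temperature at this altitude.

ISA temperature = 15 − 2 × (3500/1000) = 15 − 7 = 8°C.

8°C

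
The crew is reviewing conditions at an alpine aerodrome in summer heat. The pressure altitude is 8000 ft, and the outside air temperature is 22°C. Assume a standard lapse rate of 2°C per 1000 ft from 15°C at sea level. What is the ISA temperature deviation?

ISA+23°C

ISA temperature at 8000 ft = 15 − 2 × (8000/1000) = -1°C.
Deviation = OAT − ISA = 22 − (-1) = +23°C.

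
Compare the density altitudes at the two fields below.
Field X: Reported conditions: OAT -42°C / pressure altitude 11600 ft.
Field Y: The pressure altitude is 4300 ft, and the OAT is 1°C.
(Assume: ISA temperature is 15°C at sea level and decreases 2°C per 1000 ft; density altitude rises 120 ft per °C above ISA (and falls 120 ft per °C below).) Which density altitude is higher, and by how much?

Field X by 3892 ft

Field X: ISA temp = -8.2°C, deviation -33.8°C, DA = 11600 + 120 × (-33.8) = 7544 ft.
Field Y: ISA temp = 6.4°C, deviation -5.4°C, DA = 4300 + 120 × (-5.4) = 3652 ft.
Field X is higher by 7544 − 3652 = 3892 ft.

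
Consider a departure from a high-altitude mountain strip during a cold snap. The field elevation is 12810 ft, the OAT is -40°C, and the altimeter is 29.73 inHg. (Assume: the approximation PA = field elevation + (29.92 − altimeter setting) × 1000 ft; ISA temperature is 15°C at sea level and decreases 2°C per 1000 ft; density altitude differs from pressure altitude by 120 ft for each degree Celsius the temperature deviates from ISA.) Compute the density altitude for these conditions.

9520 ft

Pressure altitude = 12810 + (29.92 − 29.73) × 1000 = 12810 + (+190) = 13000 ft.
ISA temperature at 13000 ft = 15 − 2 × (13000/1000) = -11°C.
ISA deviation = -40 − (-11) = -29°C.
Density altitude = 13000 + 120 × (-29) = 9520 ft.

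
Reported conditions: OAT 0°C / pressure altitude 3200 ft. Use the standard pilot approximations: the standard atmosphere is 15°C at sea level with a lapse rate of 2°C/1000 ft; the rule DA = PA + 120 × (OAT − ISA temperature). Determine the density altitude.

ISA temperature at 3200 ft = 15 − 2 × (3200/1000) = 8.6°C.
ISA deviation = 0 − 8.6 = -8.6°C.
Density altitude = 3200 + 120 × (-8.6) = 3200 + (-1032) = 2168 ft.

2168 ft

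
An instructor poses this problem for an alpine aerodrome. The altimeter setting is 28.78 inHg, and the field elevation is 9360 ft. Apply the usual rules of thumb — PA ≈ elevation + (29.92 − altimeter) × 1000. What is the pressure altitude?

Pressure correction = (29.92 − 28.78) × 1000 = +1140 ft.
Pressure altitude = 9360 + (+1140) = 10500 ft.

10500 ft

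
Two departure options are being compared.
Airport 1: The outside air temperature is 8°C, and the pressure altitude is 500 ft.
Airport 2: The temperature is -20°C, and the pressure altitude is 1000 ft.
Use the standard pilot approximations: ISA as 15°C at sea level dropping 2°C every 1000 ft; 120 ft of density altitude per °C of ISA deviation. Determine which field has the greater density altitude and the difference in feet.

Airport 1: ISA temp = 14°C, deviation -6°C, DA = 500 + 120 × (-6) = -220 ft.
Airport 2: ISA temp = 13°C, deviation -33°C, DA = 1000 + 120 × (-33) = -2960 ft.
Airport 1 is higher by -220 − (-2960) = 2740 ft.

Airport 1 by 2740 ft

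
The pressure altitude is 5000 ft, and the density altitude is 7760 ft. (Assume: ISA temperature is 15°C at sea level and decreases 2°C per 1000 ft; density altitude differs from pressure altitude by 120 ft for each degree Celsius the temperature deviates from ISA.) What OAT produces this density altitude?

28°C

Density altitude − pressure altitude = 7760 − 5000 = +2760 ft.
At 120 ft/°C that is an ISA deviation of 2760/120 = +23°C.
ISA temperature at 5000 ft = 15 − 2 × (5000/1000) = 5°C.
OAT = ISA + deviation = 5 + (+23) = 28°C.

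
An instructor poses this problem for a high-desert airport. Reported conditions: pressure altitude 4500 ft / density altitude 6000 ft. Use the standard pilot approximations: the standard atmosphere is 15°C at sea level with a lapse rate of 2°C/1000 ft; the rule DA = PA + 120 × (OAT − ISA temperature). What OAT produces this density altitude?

Density altitude − pressure altitude = 6000 − 4500 = +1500 ft.
At 120 ft/°C that is an ISA deviation of 1500/120 = +12.5°C.
ISA temperature at 4500 ft = 15 − 2 × (4500/1000) = 6°C.
OAT = ISA + deviation = 6 + (+12.5) = 18.5°C.

18.5°C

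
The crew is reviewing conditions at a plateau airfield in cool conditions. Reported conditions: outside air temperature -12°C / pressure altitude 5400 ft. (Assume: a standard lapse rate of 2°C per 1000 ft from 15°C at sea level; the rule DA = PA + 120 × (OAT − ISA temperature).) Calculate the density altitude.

ISA temperature at 5400 ft = 15 − 2 × (5400/1000) = 4.2°C.
ISA deviation = -12 − 4.2 = -16.2°C.
Density altitude = 5400 + 120 × (-16.2) = 5400 + (-1944) = 3456 ft.

3456 ft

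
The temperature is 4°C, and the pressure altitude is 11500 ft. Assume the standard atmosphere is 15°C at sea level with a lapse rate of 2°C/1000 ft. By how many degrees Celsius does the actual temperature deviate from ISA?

ISA temperature at 11500 ft = 15 − 2 × (11500/1000) = -8°C.
Deviation = OAT − ISA = 4 − (-8) = +12°C.

ISA+12°C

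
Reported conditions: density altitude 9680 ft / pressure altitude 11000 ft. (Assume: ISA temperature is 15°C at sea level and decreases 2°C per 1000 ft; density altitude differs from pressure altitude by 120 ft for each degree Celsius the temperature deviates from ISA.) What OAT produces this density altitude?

-18°C

Density altitude − pressure altitude = 9680 − 11000 = -1320 ft.
At 120 ft/°C that is an ISA deviation of -1320/120 = -11°C.
ISA temperature at 11000 ft = 15 − 2 × (11000/1000) = -7°C.
OAT = ISA + deviation = -7 + (-11) = -18°C.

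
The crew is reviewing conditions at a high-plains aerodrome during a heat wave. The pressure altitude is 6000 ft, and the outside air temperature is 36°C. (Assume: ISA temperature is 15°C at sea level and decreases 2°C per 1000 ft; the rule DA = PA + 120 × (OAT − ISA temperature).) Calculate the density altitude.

ISA temperature at 6000 ft = 15 − 2 × (6000/1000) = 3°C.
ISA deviation = 36 − 3 = +33°C.
Density altitude = 6000 + 120 × (33) = 6000 + (+3960) = 9960 ft.

9960 ft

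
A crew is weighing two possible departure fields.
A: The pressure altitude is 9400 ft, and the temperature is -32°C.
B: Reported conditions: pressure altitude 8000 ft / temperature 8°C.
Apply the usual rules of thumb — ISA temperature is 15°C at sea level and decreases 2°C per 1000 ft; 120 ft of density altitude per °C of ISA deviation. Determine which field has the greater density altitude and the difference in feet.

B by 3064 ft

A: ISA temp = -3.8°C, deviation -28.2°C, DA = 9400 + 120 × (-28.2) = 6016 ft.
B: ISA temp = -1°C, deviation +9°C, DA = 8000 + 120 × 9 = 9080 ft.
B is higher by 9080 − 6016 = 3064 ft.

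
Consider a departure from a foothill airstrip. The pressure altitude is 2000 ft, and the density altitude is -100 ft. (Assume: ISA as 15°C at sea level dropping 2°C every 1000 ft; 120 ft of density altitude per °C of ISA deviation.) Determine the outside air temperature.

Density altitude − pressure altitude = -100 − 2000 = -2100 ft.
At 120 ft/°C that is an ISA deviation of -2100/120 = -17.5°C.
ISA temperature at 2000 ft = 15 − 2 × (2000/1000) = 11°C.
OAT = ISA + deviation = 11 + (-17.5) = -6.5°C.

-6.5°C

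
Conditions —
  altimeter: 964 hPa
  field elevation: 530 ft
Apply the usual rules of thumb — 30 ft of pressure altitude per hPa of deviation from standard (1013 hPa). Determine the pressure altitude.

2000 ft

Pressure correction = (1013 − 964) × 30 = +1470 ft.
Pressure altitude = 530 + (+1470) = 2000 ft.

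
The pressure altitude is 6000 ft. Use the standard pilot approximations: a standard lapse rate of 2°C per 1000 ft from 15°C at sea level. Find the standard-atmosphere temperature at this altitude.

ISA temperature = 15 − 2 × (6000/1000) = 15 − 12 = 3°C.

3°C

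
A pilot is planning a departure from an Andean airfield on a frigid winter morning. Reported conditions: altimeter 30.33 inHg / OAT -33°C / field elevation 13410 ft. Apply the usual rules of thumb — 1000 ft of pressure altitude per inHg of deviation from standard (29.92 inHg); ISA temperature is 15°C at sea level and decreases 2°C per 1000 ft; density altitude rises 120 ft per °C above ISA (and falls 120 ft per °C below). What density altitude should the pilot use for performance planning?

10360 ft

Pressure altitude = 13410 + (29.92 − 30.33) × 1000 = 13410 + (-410) = 13000 ft.
ISA temperature at 13000 ft = 15 − 2 × (13000/1000) = -11°C.
ISA deviation = -33 − (-11) = -22°C.
Density altitude = 13000 + 120 × (-22) = 10360 ft.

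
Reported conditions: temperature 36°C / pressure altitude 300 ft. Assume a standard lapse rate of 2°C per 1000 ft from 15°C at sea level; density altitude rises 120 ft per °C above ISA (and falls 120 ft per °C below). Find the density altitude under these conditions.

ISA temperature at 300 ft = 15 − 2 × (300/1000) = 14.4°C.
ISA deviation = 36 − 14.4 = +21.6°C.
Density altitude = 300 + 120 × (21.6) = 300 + (+2592) = 2892 ft.

2892 ft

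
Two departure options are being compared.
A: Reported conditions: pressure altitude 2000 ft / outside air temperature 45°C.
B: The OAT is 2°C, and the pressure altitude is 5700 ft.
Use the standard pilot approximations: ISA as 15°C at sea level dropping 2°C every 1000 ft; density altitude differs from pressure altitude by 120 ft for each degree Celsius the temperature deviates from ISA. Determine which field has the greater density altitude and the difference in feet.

A by 572 ft

A: ISA temp = 11°C, deviation +34°C, DA = 2000 + 120 × 34 = 6080 ft.
B: ISA temp = 3.6°C, deviation -1.6°C, DA = 5700 + 120 × (-1.6) = 5508 ft.
A is higher by 6080 − 5508 = 572 ft.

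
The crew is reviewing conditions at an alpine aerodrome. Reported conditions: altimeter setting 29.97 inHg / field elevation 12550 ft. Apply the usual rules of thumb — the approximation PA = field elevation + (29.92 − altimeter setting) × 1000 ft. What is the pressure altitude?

Pressure correction = (29.92 − 29.97) × 1000 = -50 ft.
Pressure altitude = 12550 + (-50) = 12500 ft.

12500 ft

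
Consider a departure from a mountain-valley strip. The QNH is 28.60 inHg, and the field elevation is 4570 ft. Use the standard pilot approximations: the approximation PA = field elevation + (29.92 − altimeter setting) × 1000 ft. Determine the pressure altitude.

5890 ft

Pressure correction = (29.92 − 28.60) × 1000 = +1320 ft.
Pressure altitude = 4570 + (+1320) = 5890 ft.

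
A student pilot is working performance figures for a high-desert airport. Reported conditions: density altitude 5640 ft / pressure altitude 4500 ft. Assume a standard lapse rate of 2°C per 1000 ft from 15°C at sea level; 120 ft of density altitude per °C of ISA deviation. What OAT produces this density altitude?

Density altitude − pressure altitude = 5640 − 4500 = +1140 ft.
At 120 ft/°C that is an ISA deviation of 1140/120 = +9.5°C.
ISA temperature at 4500 ft = 15 − 2 × (4500/1000) = 6°C.
OAT = ISA + deviation = 6 + (+9.5) = 15.5°C.

15.5°C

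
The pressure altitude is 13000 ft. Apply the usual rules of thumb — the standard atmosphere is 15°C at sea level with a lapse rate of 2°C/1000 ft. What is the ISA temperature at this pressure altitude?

-11°C

ISA temperature = 15 − 2 × (13000/1000) = 15 − 26 = -11°C.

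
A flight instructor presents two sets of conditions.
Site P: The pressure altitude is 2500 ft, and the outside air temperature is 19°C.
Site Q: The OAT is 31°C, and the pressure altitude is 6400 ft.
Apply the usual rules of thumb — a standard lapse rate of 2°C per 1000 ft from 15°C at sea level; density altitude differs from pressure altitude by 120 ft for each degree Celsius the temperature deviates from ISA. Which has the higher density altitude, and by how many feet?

Site Q by 6276 ft

Site P: ISA temp = 10°C, deviation +9°C, DA = 2500 + 120 × 9 = 3580 ft.
Site Q: ISA temp = 2.2°C, deviation +28.8°C, DA = 6400 + 120 × 28.8 = 9856 ft.
Site Q is higher by 9856 − 3580 = 6276 ft.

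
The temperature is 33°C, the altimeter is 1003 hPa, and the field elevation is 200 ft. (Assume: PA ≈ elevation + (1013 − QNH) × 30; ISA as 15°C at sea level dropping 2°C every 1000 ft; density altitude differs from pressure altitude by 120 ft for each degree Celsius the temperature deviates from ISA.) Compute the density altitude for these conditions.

Pressure altitude = 200 + (1013 − 1003) × 30 = 200 + (+300) = 500 ft.
ISA temperature at 500 ft = 15 − 2 × (500/1000) = 14°C.
ISA deviation = 33 − 14 = +19°C.
Density altitude = 500 + 120 × (19) = 2780 ft.

2780 ft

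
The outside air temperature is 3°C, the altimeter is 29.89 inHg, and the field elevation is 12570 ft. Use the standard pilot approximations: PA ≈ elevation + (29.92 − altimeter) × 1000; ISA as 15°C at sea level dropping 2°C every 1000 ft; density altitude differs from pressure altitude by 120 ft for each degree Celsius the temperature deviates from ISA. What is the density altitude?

Pressure altitude = 12570 + (29.92 − 29.89) × 1000 = 12570 + (+30) = 12600 ft.
ISA temperature at 12600 ft = 15 − 2 × (12600/1000) = -10.2°C.
ISA deviation = 3 − (-10.2) = +13.2°C.
Density altitude = 12600 + 120 × (13.2) = 14184 ft.

14184 ft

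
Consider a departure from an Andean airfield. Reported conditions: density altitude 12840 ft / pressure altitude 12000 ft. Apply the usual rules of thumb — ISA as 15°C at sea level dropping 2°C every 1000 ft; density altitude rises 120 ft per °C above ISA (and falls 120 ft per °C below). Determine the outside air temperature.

-2°C

Density altitude − pressure altitude = 12840 − 12000 = +840 ft.
At 120 ft/°C that is an ISA deviation of 840/120 = +7°C.
ISA temperature at 12000 ft = 15 − 2 × (12000/1000) = -9°C.
OAT = ISA + deviation = -9 + (+7) = -2°C.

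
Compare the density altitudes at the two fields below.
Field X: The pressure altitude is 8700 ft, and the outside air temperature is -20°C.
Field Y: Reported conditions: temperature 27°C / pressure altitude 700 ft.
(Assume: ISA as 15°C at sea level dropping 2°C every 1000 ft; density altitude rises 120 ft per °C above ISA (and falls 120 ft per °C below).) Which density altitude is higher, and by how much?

Field X: ISA temp = -2.4°C, deviation -17.6°C, DA = 8700 + 120 × (-17.6) = 6588 ft.
Field Y: ISA temp = 13.6°C, deviation +13.4°C, DA = 700 + 120 × 13.4 = 2308 ft.
Field X is higher by 6588 − 2308 = 4280 ft.

Field X by 4280 ft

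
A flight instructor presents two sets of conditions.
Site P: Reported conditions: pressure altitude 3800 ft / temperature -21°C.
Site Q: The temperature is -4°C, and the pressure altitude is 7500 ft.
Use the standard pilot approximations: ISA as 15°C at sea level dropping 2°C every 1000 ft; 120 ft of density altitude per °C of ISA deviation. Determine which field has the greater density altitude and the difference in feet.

Site P: ISA temp = 7.4°C, deviation -28.4°C, DA = 3800 + 120 × (-28.4) = 392 ft.
Site Q: ISA temp = 0°C, deviation -4°C, DA = 7500 + 120 × (-4) = 7020 ft.
Site Q is higher by 7020 − 392 = 6628 ft.

Site Q by 6628 ft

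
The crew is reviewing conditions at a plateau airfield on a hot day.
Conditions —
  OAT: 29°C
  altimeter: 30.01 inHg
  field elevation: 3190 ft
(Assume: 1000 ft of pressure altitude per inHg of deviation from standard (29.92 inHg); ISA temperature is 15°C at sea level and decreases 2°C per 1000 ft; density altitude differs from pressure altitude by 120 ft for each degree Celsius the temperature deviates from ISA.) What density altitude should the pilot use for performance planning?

Pressure altitude = 3190 + (29.92 − 30.01) × 1000 = 3190 + (-90) = 3100 ft.
ISA temperature at 3100 ft = 15 − 2 × (3100/1000) = 8.8°C.
ISA deviation = 29 − 8.8 = +20.2°C.
Density altitude = 3100 + 120 × (20.2) = 5524 ft.

5524 ft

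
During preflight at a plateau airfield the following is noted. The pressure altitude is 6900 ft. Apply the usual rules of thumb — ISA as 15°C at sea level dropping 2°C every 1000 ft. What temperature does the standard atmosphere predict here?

1.2°C

ISA temperature = 15 − 2 × (6900/1000) = 15 − 13.8 = 1.2°C.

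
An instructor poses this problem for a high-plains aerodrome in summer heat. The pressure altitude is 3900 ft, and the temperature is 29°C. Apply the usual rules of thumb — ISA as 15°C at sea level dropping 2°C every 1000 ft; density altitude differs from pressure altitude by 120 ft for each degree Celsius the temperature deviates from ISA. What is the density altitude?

6516 ft

ISA temperature at 3900 ft = 15 − 2 × (3900/1000) = 7.2°C.
ISA deviation = 29 − 7.2 = +21.8°C.
Density altitude = 3900 + 120 × (21.8) = 3900 + (+2616) = 6516 ft.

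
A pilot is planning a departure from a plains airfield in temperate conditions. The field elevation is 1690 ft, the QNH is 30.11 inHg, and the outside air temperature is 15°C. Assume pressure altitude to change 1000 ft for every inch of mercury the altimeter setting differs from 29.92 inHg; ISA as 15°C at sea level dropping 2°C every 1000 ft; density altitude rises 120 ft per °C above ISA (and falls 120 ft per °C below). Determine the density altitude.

Pressure altitude = 1690 + (29.92 − 30.11) × 1000 = 1690 + (-190) = 1500 ft.
ISA temperature at 1500 ft = 15 − 2 × (1500/1000) = 12°C.
ISA deviation = 15 − 12 = +3°C.
Density altitude = 1500 + 120 × (3) = 1860 ft.

1860 ft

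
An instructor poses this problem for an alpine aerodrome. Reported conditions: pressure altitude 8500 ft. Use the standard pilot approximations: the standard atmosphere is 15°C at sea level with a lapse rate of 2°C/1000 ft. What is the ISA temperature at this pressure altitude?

ISA temperature = 15 − 2 × (8500/1000) = 15 − 17 = -2°C.

-2°C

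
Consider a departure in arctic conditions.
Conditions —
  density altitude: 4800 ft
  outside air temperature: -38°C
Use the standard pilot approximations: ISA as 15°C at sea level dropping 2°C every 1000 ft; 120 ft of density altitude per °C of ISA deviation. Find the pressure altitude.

9000 ft

DA = PA + 120 × (OAT − (15 − 2·PA/1000)) = PA + 120·OAT − 1800 + 0.24·PA = 1.24·PA + 120·OAT − 1800.
So 1.24·PA = 4800 − 120 × (-38) + 1800 = 11160.
PA = 11160 / 1.24 = 9000 ft.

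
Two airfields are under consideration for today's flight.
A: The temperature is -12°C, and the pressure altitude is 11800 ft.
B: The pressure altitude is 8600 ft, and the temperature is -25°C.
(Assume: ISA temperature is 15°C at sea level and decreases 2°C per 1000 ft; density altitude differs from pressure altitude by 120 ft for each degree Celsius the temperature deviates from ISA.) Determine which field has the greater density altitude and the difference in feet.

A by 5528 ft

A: ISA temp = -8.6°C, deviation -3.4°C, DA = 11800 + 120 × (-3.4) = 11392 ft.
B: ISA temp = -2.2°C, deviation -22.8°C, DA = 8600 + 120 × (-22.8) = 5864 ft.
A is higher by 11392 − 5864 = 5528 ft.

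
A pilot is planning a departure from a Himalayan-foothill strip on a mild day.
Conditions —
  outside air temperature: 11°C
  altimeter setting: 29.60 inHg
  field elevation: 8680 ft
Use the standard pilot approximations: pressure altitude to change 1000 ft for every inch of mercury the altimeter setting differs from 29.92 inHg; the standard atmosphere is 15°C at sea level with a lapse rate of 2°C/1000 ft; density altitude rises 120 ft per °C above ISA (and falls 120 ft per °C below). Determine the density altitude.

Pressure altitude = 8680 + (29.92 − 29.60) × 1000 = 8680 + (+320) = 9000 ft.
ISA temperature at 9000 ft = 15 − 2 × (9000/1000) = -3°C.
ISA deviation = 11 − (-3) = +14°C.
Density altitude = 9000 + 120 × (14) = 10680 ft.

10680 ft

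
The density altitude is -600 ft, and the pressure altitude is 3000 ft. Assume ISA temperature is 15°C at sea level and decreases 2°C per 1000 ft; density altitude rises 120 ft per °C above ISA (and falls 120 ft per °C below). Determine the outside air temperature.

-21°C

Density altitude − pressure altitude = -600 − 3000 = -3600 ft.
At 120 ft/°C that is an ISA deviation of -3600/120 = -30°C.
ISA temperature at 3000 ft = 15 − 2 × (3000/1000) = 9°C.
OAT = ISA + deviation = 9 + (-30) = -21°C.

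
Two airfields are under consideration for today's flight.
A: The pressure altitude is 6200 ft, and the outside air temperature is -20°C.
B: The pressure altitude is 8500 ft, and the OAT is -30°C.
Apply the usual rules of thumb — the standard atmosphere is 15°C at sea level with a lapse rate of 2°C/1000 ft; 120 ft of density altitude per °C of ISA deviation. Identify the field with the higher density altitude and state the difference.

A: ISA temp = 2.6°C, deviation -22.6°C, DA = 6200 + 120 × (-22.6) = 3488 ft.
B: ISA temp = -2°C, deviation -28°C, DA = 8500 + 120 × (-28) = 5140 ft.
B is higher by 5140 − 3488 = 1652 ft.

B by 1652 ft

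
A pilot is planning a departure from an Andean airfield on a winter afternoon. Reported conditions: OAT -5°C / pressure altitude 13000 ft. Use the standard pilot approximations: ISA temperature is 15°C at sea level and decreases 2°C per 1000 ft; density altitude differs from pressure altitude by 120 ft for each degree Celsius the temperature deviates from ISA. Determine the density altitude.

13720 ft

ISA temperature at 13000 ft = 15 − 2 × (13000/1000) = -11°C.
ISA deviation = -5 − (-11) = +6°C.
Density altitude = 13000 + 120 × (6) = 13000 + (+720) = 13720 ft.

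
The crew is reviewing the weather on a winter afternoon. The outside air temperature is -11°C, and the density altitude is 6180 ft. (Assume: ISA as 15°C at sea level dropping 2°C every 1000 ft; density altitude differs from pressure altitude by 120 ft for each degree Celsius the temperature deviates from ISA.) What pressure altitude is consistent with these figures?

DA = PA + 120 × (OAT − (15 − 2·PA/1000)) = PA + 120·OAT − 1800 + 0.24·PA = 1.24·PA + 120·OAT − 1800.
So 1.24·PA = 6180 − 120 × (-11) + 1800 = 9300.
PA = 9300 / 1.24 = 7500 ft.

7500 ft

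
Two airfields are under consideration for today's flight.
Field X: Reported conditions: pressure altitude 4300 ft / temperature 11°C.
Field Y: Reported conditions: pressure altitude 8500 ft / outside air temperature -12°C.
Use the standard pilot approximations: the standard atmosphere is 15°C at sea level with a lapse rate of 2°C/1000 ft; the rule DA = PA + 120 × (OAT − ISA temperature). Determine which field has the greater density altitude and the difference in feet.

Field X: ISA temp = 6.4°C, deviation +4.6°C, DA = 4300 + 120 × 4.6 = 4852 ft.
Field Y: ISA temp = -2°C, deviation -10°C, DA = 8500 + 120 × (-10) = 7300 ft.
Field Y is higher by 7300 − 4852 = 2448 ft.

Field Y by 2448 ft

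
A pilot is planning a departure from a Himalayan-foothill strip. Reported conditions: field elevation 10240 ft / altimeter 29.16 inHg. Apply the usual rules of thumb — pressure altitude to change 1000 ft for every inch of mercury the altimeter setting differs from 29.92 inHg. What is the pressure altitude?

11000 ft

Pressure correction = (29.92 − 29.16) × 1000 = +760 ft.
Pressure altitude = 10240 + (+760) = 11000 ft.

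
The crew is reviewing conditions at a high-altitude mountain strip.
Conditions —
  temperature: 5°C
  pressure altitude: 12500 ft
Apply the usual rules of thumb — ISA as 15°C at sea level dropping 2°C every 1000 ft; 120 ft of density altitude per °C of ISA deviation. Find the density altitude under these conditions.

ISA temperature at 12500 ft = 15 − 2 × (12500/1000) = -10°C.
ISA deviation = 5 − (-10) = +15°C.
Density altitude = 12500 + 120 × (15) = 12500 + (+1800) = 14300 ft.

14300 ft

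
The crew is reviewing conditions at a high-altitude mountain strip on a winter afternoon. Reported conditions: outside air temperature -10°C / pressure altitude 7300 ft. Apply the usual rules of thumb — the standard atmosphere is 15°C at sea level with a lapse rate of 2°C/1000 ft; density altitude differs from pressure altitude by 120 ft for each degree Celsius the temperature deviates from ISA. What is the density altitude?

ISA temperature at 7300 ft = 15 − 2 × (7300/1000) = 0.4°C.
ISA deviation = -10 − 0.4 = -10.4°C.
Density altitude = 7300 + 120 × (-10.4) = 7300 + (-1248) = 6052 ft.

6052 ft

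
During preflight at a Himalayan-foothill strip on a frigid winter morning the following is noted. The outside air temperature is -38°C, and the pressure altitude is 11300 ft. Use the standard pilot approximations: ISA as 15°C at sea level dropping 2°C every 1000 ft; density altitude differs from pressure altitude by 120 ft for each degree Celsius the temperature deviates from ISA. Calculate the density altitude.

ISA temperature at 11300 ft = 15 − 2 × (11300/1000) = -7.6°C.
ISA deviation = -38 − (-7.6) = -30.4°C.
Density altitude = 11300 + 120 × (-30.4) = 11300 + (-3648) = 7652 ft.

7652 ft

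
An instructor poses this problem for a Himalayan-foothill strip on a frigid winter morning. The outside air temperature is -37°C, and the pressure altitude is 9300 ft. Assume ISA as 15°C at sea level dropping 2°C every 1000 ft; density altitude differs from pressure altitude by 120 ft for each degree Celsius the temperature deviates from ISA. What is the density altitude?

5292 ft

ISA temperature at 9300 ft = 15 − 2 × (9300/1000) = -3.6°C.
ISA deviation = -37 − (-3.6) = -33.4°C.
Density altitude = 9300 + 120 × (-33.4) = 9300 + (-4008) = 5292 ft.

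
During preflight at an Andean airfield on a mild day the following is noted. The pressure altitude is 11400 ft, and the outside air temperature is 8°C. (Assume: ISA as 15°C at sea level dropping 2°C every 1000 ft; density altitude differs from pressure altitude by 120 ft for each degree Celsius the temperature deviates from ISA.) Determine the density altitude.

13296 ft

ISA temperature at 11400 ft = 15 − 2 × (11400/1000) = -7.8°C.
ISA deviation = 8 − (-7.8) = +15.8°C.
Density altitude = 11400 + 120 × (15.8) = 11400 + (+1896) = 13296 ft.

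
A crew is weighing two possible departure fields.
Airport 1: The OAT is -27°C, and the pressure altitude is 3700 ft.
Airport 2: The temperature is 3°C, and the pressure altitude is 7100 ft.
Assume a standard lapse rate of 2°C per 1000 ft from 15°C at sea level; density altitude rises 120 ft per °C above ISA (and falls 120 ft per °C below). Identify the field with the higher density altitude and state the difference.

Airport 1: ISA temp = 7.6°C, deviation -34.6°C, DA = 3700 + 120 × (-34.6) = -452 ft.
Airport 2: ISA temp = 0.8°C, deviation +2.2°C, DA = 7100 + 120 × 2.2 = 7364 ft.
Airport 2 is higher by 7364 − (-452) = 7816 ft.

Airport 2 by 7816 ft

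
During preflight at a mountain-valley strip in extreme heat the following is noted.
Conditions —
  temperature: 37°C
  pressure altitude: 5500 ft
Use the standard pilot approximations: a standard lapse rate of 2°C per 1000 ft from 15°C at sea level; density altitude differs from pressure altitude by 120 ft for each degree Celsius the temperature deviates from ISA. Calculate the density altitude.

9460 ft

ISA temperature at 5500 ft = 15 − 2 × (5500/1000) = 4°C.
ISA deviation = 37 − 4 = +33°C.
Density altitude = 5500 + 120 × (33) = 5500 + (+3960) = 9460 ft.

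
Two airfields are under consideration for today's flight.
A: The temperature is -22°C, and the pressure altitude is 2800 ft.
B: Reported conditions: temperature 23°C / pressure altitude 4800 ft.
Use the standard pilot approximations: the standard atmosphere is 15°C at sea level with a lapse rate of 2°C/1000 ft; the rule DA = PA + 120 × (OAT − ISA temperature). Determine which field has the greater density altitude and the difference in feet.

B by 7880 ft

A: ISA temp = 9.4°C, deviation -31.4°C, DA = 2800 + 120 × (-31.4) = -968 ft.
B: ISA temp = 5.4°C, deviation +17.6°C, DA = 4800 + 120 × 17.6 = 6912 ft.
B is higher by 6912 − (-968) = 7880 ft.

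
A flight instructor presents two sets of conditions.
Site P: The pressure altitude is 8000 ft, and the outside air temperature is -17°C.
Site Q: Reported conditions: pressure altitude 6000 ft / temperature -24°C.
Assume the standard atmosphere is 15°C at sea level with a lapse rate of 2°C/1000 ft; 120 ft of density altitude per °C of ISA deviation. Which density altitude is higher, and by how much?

Site P: ISA temp = -1°C, deviation -16°C, DA = 8000 + 120 × (-16) = 6080 ft.
Site Q: ISA temp = 3°C, deviation -27°C, DA = 6000 + 120 × (-27) = 2760 ft.
Site P is higher by 6080 − 2760 = 3320 ft.

Site P by 3320 ft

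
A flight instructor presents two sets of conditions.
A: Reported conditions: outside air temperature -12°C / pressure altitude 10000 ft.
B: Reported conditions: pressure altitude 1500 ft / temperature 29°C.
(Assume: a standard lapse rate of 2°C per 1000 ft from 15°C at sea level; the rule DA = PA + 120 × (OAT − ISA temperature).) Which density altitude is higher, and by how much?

A: ISA temp = -5°C, deviation -7°C, DA = 10000 + 120 × (-7) = 9160 ft.
B: ISA temp = 12°C, deviation +17°C, DA = 1500 + 120 × 17 = 3540 ft.
A is higher by 9160 − 3540 = 5620 ft.

A by 5620 ft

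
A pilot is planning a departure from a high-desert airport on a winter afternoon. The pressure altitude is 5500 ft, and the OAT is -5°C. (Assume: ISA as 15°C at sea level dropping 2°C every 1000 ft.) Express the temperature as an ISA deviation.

ISA temperature at 5500 ft = 15 − 2 × (5500/1000) = 4°C.
Deviation = OAT − ISA = -5 − 4 = -9°C.

ISA-9°C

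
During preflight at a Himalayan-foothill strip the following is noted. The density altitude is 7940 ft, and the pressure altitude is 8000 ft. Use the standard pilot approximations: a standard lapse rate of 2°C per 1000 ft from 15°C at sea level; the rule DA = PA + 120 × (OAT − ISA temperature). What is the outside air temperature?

Density altitude − pressure altitude = 7940 − 8000 = -60 ft.
At 120 ft/°C that is an ISA deviation of -60/120 = -0.5°C.
ISA temperature at 8000 ft = 15 − 2 × (8000/1000) = -1°C.
OAT = ISA + deviation = -1 + (-0.5) = -1.5°C.

-1.5°C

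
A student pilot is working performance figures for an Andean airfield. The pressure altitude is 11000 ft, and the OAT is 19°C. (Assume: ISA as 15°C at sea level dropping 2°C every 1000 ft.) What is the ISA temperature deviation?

ISA temperature at 11000 ft = 15 − 2 × (11000/1000) = -7°C.
Deviation = OAT − ISA = 19 − (-7) = +26°C.

ISA+26°C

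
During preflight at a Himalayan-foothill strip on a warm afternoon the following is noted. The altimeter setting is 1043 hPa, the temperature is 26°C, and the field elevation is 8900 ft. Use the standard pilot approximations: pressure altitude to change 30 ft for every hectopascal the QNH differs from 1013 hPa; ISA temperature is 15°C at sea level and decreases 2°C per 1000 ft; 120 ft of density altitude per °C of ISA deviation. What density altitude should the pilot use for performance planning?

Pressure altitude = 8900 + (1013 − 1043) × 30 = 8900 + (-900) = 8000 ft.
ISA temperature at 8000 ft = 15 − 2 × (8000/1000) = -1°C.
ISA deviation = 26 − (-1) = +27°C.
Density altitude = 8000 + 120 × (27) = 11240 ft.

11240 ft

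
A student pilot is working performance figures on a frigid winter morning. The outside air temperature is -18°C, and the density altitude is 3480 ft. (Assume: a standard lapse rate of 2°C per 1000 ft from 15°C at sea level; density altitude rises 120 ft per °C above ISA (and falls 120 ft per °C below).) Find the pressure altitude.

DA = PA + 120 × (OAT − (15 − 2·PA/1000)) = PA + 120·OAT − 1800 + 0.24·PA = 1.24·PA + 120·OAT − 1800.
So 1.24·PA = 3480 − 120 × (-18) + 1800 = 7440.
PA = 7440 / 1.24 = 6000 ft.

6000 ft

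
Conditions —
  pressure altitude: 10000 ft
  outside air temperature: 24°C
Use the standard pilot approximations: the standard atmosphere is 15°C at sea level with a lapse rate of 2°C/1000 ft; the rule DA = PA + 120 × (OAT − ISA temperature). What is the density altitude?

13480 ft

ISA temperature at 10000 ft = 15 − 2 × (10000/1000) = -5°C.
ISA deviation = 24 − (-5) = +29°C.
Density altitude = 10000 + 120 × (29) = 10000 + (+3480) = 13480 ft.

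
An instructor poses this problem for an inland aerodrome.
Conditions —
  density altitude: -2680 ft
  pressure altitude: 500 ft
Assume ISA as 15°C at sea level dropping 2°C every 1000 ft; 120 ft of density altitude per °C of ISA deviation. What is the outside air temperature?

Density altitude − pressure altitude = -2680 − 500 = -3180 ft.
At 120 ft/°C that is an ISA deviation of -3180/120 = -26.5°C.
ISA temperature at 500 ft = 15 − 2 × (500/1000) = 14°C.
OAT = ISA + deviation = 14 + (-26.5) = -12.5°C.

-12.5°C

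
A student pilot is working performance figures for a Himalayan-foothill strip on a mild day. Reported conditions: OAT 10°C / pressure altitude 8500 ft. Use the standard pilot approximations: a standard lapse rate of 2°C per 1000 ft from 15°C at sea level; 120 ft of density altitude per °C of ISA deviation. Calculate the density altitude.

9940 ft

ISA temperature at 8500 ft = 15 − 2 × (8500/1000) = -2°C.
ISA deviation = 10 − (-2) = +12°C.
Density altitude = 8500 + 120 × (12) = 8500 + (+1440) = 9940 ft.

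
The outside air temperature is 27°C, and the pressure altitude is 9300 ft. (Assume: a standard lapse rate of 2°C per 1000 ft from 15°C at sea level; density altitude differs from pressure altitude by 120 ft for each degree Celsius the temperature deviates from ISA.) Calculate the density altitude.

ISA temperature at 9300 ft = 15 − 2 × (9300/1000) = -3.6°C.
ISA deviation = 27 − (-3.6) = +30.6°C.
Density altitude = 9300 + 120 × (30.6) = 9300 + (+3672) = 12972 ft.

12972 ft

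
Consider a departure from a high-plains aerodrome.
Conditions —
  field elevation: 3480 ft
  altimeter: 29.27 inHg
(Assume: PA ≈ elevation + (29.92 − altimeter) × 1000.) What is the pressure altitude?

Pressure correction = (29.92 − 29.27) × 1000 = +650 ft.
Pressure altitude = 3480 + (+650) = 4130 ft.

4130 ft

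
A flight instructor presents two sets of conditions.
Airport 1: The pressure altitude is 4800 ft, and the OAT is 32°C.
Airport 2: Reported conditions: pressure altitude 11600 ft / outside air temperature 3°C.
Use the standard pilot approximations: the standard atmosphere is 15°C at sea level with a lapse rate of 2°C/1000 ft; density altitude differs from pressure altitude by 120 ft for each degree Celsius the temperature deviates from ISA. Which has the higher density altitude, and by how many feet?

Airport 2 by 4952 ft

Airport 1: ISA temp = 5.4°C, deviation +26.6°C, DA = 4800 + 120 × 26.6 = 7992 ft.
Airport 2: ISA temp = -8.2°C, deviation +11.2°C, DA = 11600 + 120 × 11.2 = 12944 ft.
Airport 2 is higher by 12944 − 7992 = 4952 ft.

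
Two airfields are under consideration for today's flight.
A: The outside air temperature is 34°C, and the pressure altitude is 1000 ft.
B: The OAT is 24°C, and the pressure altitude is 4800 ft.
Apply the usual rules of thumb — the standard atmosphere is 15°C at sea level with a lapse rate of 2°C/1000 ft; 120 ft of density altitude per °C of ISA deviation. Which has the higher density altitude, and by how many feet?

A: ISA temp = 13°C, deviation +21°C, DA = 1000 + 120 × 21 = 3520 ft.
B: ISA temp = 5.4°C, deviation +18.6°C, DA = 4800 + 120 × 18.6 = 7032 ft.
B is higher by 7032 − 3520 = 3512 ft.

B by 3512 ft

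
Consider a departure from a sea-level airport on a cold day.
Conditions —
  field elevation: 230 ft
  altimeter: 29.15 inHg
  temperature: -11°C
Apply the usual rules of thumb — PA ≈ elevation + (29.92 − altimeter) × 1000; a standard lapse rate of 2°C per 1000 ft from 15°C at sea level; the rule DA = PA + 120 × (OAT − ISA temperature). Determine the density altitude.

-1880 ft

Pressure altitude = 230 + (29.92 − 29.15) × 1000 = 230 + (+770) = 1000 ft.
ISA temperature at 1000 ft = 15 − 2 × (1000/1000) = 13°C.
ISA deviation = -11 − 13 = -24°C.
Density altitude = 1000 + 120 × (-24) = -1880 ft.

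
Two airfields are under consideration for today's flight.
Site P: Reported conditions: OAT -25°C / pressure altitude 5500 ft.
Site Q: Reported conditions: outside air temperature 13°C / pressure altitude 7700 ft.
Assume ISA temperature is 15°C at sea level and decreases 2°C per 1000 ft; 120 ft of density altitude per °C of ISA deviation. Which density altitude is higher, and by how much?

Site Q by 7288 ft

Site P: ISA temp = 4°C, deviation -29°C, DA = 5500 + 120 × (-29) = 2020 ft.
Site Q: ISA temp = -0.4°C, deviation +13.4°C, DA = 7700 + 120 × 13.4 = 9308 ft.
Site Q is higher by 9308 − 2020 = 7288 ft.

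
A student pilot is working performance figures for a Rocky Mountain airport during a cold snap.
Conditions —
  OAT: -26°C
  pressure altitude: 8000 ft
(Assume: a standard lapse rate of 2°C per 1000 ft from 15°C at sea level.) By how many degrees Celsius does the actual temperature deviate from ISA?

ISA temperature at 8000 ft = 15 − 2 × (8000/1000) = -1°C.
Deviation = OAT − ISA = -26 − (-1) = -25°C.

ISA-25°C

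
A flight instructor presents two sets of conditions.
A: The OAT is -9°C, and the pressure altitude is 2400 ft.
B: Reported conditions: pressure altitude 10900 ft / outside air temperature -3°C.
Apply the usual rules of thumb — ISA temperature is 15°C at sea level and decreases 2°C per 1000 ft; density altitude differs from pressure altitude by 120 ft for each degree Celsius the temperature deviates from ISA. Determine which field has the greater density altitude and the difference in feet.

B by 11260 ft

A: ISA temp = 10.2°C, deviation -19.2°C, DA = 2400 + 120 × (-19.2) = 96 ft.
B: ISA temp = -6.8°C, deviation +3.8°C, DA = 10900 + 120 × 3.8 = 11356 ft.
B is higher by 11356 − 96 = 11260 ft.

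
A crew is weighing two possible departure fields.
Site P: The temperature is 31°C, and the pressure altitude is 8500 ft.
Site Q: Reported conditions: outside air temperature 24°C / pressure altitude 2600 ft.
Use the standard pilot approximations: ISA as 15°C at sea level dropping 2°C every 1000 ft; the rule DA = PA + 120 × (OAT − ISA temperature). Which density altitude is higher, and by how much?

Site P: ISA temp = -2°C, deviation +33°C, DA = 8500 + 120 × 33 = 12460 ft.
Site Q: ISA temp = 9.8°C, deviation +14.2°C, DA = 2600 + 120 × 14.2 = 4304 ft.
Site P is higher by 12460 − 4304 = 8156 ft.

Site P by 8156 ft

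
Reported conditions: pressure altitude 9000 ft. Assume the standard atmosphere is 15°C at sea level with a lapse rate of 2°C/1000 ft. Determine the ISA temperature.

-3°C

ISA temperature = 15 − 2 × (9000/1000) = 15 − 18 = -3°C.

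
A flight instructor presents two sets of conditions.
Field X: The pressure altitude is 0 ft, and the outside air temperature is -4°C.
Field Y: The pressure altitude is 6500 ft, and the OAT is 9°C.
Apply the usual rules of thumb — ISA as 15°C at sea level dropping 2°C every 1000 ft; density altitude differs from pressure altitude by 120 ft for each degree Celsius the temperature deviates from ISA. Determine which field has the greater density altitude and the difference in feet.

Field Y by 9620 ft

Field X: ISA temp = 15°C, deviation -19°C, DA = 0 + 120 × (-19) = -2280 ft.
Field Y: ISA temp = 2°C, deviation +7°C, DA = 6500 + 120 × 7 = 7340 ft.
Field Y is higher by 7340 − (-2280) = 9620 ft.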